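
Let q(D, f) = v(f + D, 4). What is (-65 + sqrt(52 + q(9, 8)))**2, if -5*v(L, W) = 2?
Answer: (325 - sqrt(1290))**2/25 ≈ 3342.8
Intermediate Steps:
v(L, W) = -2/5 (v(L, W) = -1/5*2 = -2/5)
q(D, f) = -2/5
(-65 + sqrt(52 + q(9, 8)))**2 = (-65 + sqrt(52 - 2/5))**2 = (-65 + sqrt(258/5))**2 = (-65 + sqrt(1290)/5)**2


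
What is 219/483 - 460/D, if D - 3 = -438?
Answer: 21163/14007 ≈ 1.5109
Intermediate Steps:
D = -435 (D = 3 - 438 = -435)
219/483 - 460/D = 219/483 - 460/(-435) = 219*(1/483) - 460*(-1/435) = 73/161 + 92/87 = 21163/14007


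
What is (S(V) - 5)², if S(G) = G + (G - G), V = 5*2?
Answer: 25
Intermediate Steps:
V = 10
S(G) = G (S(G) = G + 0 = G)
(S(V) - 5)² = (10 - 5)² = 5² = 25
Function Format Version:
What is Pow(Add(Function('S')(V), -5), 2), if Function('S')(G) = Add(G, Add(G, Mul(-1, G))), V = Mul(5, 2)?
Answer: 25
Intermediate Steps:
V = 10
Function('S')(G) = G (Function('S')(G) = Add(G, 0) = G)
Pow(Add(Function('S')(V), -5), 2) = Pow(Add(10, -5), 2) = Pow(5, 2) = 25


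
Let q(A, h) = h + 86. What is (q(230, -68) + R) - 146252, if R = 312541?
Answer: 166307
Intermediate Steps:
q(A, h) = 86 + h
(q(230, -68) + R) - 146252 = ((86 - 68) + 312541) - 146252 = (18 + 312541) - 146252 = 312559 - 146252 = 166307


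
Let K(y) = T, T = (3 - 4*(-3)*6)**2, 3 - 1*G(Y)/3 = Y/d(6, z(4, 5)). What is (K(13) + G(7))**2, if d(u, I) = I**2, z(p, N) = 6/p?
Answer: 284731876/9 ≈ 3.1637e+7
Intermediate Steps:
G(Y) = 9 - 4*Y/3 (G(Y) = 9 - 3*Y/((6/4)**2) = 9 - 3*Y/((6*(1/4))**2) = 9 - 3*Y/((3/2)**2) = 9 - 3*Y/9/4 = 9 - 3*Y*4/9 = 9 - 4*Y/3)
T = 5625 (T = (3 + 12*6)**2 = (3 + 72)**2 = 75**2 = 5625)
K(y) = 5625
(K(13) + G(7))**2 = (5625 + (9 - 4/3*7))**2 = (5625 + (9 - 28/3))**2 = (5625 - 1/3)**2 = (16874/3)**2 = 284731876/9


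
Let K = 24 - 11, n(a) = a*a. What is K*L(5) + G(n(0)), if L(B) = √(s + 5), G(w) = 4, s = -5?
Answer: 4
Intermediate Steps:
n(a) = a²
L(B) = 0 (L(B) = √(-5 + 5) = √0 = 0)
K = 13
K*L(5) + G(n(0)) = 13*0 + 4 = 0 + 4 = 4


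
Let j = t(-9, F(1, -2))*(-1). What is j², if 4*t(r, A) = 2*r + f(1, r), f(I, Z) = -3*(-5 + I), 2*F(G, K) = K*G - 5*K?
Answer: 9/4 ≈ 2.2500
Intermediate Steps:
F(G, K) = -5*K/2 + G*K/2 (F(G, K) = (K*G - 5*K)/2 = (G*K - 5*K)/2 = (-5*K + G*K)/2 = -5*K/2 + G*K/2)
f(I, Z) = 15 - 3*I
t(r, A) = 3 + r/2 (t(r, A) = (2*r + (15 - 3*1))/4 = (2*r + (15 - 3))/4 = (2*r + 12)/4 = (12 + 2*r)/4 = 3 + r/2)
j = 3/2 (j = (3 + (½)*(-9))*(-1) = (3 - 9/2)*(-1) = -3/2*(-1) = 3/2 ≈ 1.5000)
j² = (3/2)² = 9/4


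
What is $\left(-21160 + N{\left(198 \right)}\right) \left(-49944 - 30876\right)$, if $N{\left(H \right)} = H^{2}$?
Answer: $-1458316080$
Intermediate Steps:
$\left(-21160 + N{\left(198 \right)}\right) \left(-49944 - 30876\right) = \left(-21160 + 198^{2}\right) \left(-49944 - 30876\right) = \left(-21160 + 39204\right) \left(-80820\right) = 18044 \left(-80820\right) = -1458316080$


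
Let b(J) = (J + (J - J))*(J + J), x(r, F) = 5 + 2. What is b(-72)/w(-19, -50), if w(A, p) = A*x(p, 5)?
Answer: -10368/133 ≈ -77.955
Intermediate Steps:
x(r, F) = 7
w(A, p) = 7*A (w(A, p) = A*7 = 7*A)
b(J) = 2*J² (b(J) = (J + 0)*(2*J) = J*(2*J) = 2*J²)
b(-72)/w(-19, -50) = (2*(-72)²)/((7*(-19))) = (2*5184)/(-133) = 10368*(-1/133) = -10368/133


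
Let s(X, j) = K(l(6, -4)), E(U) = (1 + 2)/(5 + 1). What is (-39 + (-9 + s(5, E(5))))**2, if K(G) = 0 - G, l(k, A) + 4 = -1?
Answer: 1849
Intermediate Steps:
l(k, A) = -5 (l(k, A) = -4 - 1 = -5)
E(U) = 1/2 (E(U) = 3/6 = 3*(1/6) = 1/2)
K(G) = -G
s(X, j) = 5 (s(X, j) = -1*(-5) = 5)
(-39 + (-9 + s(5, E(5))))**2 = (-39 + (-9 + 5))**2 = (-39 - 4)**2 = (-43)**2 = 1849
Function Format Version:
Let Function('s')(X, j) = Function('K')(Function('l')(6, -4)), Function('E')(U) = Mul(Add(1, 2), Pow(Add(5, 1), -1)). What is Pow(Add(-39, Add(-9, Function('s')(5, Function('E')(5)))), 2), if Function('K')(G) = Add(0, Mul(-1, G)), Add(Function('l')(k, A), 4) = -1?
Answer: 1849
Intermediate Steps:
Function('l')(k, A) = -5 (Function('l')(k, A) = Add(-4, -1) = -5)
Function('E')(U) = Rational(1, 2) (Function('E')(U) = Mul(3, Pow(6, -1)) = Mul(3, Rational(1, 6)) = Rational(1, 2))
Function('K')(G) = Mul(-1, G)
Function('s')(X, j) = 5 (Function('s')(X, j) = Mul(-1, -5) = 5)
Pow(Add(-39, Add(-9, Function('s')(5, Function('E')(5)))), 2) = Pow(Add(-39, Add(-9, 5)), 2) = Pow(Add(-39, -4), 2) = Pow(-43, 2) = 1849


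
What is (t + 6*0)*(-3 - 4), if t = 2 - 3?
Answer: 7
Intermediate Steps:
t = -1
(t + 6*0)*(-3 - 4) = (-1 + 6*0)*(-3 - 4) = (-1 + 0)*(-7) = -1*(-7) = 7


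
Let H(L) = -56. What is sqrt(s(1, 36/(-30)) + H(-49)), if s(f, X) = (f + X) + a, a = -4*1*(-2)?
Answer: I*sqrt(1205)/5 ≈ 6.9426*I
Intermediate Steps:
a = 8 (a = -4*(-2) = 8)
s(f, X) = 8 + X + f (s(f, X) = (f + X) + 8 = (X + f) + 8 = 8 + X + f)
sqrt(s(1, 36/(-30)) + H(-49)) = sqrt((8 + 36/(-30) + 1) - 56) = sqrt((8 + 36*(-1/30) + 1) - 56) = sqrt((8 - 6/5 + 1) - 56) = sqrt(39/5 - 56) = sqrt(-241/5) = I*sqrt(1205)/5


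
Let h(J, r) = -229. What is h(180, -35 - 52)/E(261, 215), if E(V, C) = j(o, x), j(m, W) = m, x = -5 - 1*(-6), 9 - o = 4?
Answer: -229/5 ≈ -45.800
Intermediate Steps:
o = 5 (o = 9 - 1*4 = 9 - 4 = 5)
x = 1 (x = -5 + 6 = 1)
E(V, C) = 5
h(180, -35 - 52)/E(261, 215) = -229/5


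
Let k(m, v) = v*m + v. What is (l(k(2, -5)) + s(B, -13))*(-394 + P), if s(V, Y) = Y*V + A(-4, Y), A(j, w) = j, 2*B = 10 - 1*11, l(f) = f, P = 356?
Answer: 475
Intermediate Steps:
k(m, v) = v + m*v (k(m, v) = m*v + v = v + m*v)
B = -½ (B = (10 - 1*11)/2 = (10 - 11)/2 = (½)*(-1) = -½ ≈ -0.50000)
s(V, Y) = -4 + V*Y (s(V, Y) = Y*V - 4 = V*Y - 4 = -4 + V*Y)
(l(k(2, -5)) + s(B, -13))*(-394 + P) = (-5*(1 + 2) + (-4 - ½*(-13)))*(-394 + 356) = (-5*3 + (-4 + 13/2))*(-38) = (-15 + 5/2)*(-38) = -25/2*(-38) = 475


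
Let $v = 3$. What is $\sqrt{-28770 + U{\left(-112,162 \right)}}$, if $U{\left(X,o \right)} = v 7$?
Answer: $37 i \sqrt{21} \approx 169.56 i$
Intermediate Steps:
$U{\left(X,o \right)} = 21$ ($U{\left(X,o \right)} = 3 \cdot 7 = 21$)
$\sqrt{-28770 + U{\left(-112,162 \right)}} = \sqrt{-28770 + 21} = \sqrt{-28749} = 37 i \sqrt{21}$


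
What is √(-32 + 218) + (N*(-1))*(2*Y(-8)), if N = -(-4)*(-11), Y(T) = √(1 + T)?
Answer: √186 + 88*I*√7 ≈ 13.638 + 232.83*I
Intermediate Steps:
N = -44 (N = -4*11 = -44)
√(-32 + 218) + (N*(-1))*(2*Y(-8)) = √(-32 + 218) + (-44*(-1))*(2*√(1 - 8)) = √186 + 44*(2*√(-7)) = √186 + 44*(2*(I*√7)) = √186 + 44*(2*I*√7) = √186 + 88*I*√7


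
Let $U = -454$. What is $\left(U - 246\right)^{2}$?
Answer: $490000$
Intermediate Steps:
$\left(U - 246\right)^{2} = \left(-454 - 246\right)^{2} = \left(-700\right)^{2} = 490000$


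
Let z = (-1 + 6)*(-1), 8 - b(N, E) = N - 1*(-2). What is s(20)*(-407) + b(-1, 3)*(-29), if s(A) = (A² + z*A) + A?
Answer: -130443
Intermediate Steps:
b(N, E) = 6 - N (b(N, E) = 8 - (N - 1*(-2)) = 8 - (N + 2) = 8 - (2 + N) = 8 + (-2 - N) = 6 - N)
z = -5 (z = 5*(-1) = -5)
s(A) = A² - 4*A (s(A) = (A² - 5*A) + A = A² - 4*A)
s(20)*(-407) + b(-1, 3)*(-29) = (20*(-4 + 20))*(-407) + (6 - 1*(-1))*(-29) = (20*16)*(-407) + (6 + 1)*(-29) = 320*(-407) + 7*(-29) = -130240 - 203 = -130443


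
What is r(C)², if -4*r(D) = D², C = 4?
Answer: 16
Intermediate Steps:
r(D) = -D²/4
r(C)² = (-¼*4²)² = (-¼*16)² = (-4)² = 16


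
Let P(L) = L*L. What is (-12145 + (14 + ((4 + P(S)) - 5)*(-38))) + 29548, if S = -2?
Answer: 17303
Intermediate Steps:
P(L) = L²
(-12145 + (14 + ((4 + P(S)) - 5)*(-38))) + 29548 = (-12145 + (14 + ((4 + (-2)²) - 5)*(-38))) + 29548 = (-12145 + (14 + ((4 + 4) - 5)*(-38))) + 29548 = (-12145 + (14 + (8 - 5)*(-38))) + 29548 = (-12145 + (14 + 3*(-38))) + 29548 = (-12145 + (14 - 114)) + 29548 = (-12145 - 100) + 29548 = -12245 + 29548 = 17303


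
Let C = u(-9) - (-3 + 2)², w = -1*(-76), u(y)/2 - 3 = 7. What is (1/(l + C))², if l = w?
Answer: 1/9025 ≈ 0.00011080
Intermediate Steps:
u(y) = 20 (u(y) = 6 + 2*7 = 6 + 14 = 20)
w = 76
l = 76
C = 19 (C = 20 - (-3 + 2)² = 20 - 1*(-1)² = 20 - 1*1 = 20 - 1 = 19)
(1/(l + C))² = (1/(76 + 19))² = (1/95)² = 1/9025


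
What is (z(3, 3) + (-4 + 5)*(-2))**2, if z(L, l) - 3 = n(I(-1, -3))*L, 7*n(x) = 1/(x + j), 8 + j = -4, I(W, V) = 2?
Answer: 4489/4900 ≈ 0.91612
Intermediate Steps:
j = -12 (j = -8 - 4 = -12)
n(x) = 1/(7*(-12 + x)) (n(x) = 1/(7*(x - 12)) = 1/(7*(-12 + x)))
z(L, l) = 3 - L/70 (z(L, l) = 3 + (1/(7*(-12 + 2)))*L = 3 + ((1/7)/(-10))*L = 3 + ((1/7)*(-1/10))*L = 3 - L/70)
(z(3, 3) + (-4 + 5)*(-2))**2 = ((3 - 1/70*3) + (-4 + 5)*(-2))**2 = ((3 - 3/70) + 1*(-2))**2 = (207/70 - 2)**2 = (67/70)**2 = 4489/4900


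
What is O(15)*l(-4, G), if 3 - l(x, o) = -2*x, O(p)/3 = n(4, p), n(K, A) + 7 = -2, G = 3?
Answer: 135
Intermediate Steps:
n(K, A) = -9 (n(K, A) = -7 - 2 = -9)
O(p) = -27 (O(p) = 3*(-9) = -27)
l(x, o) = 3 + 2*x (l(x, o) = 3 - (-2)*x = 3 + 2*x)
O(15)*l(-4, G) = -27*(3 + 2*(-4)) = -27*(3 - 8) = -27*(-5) = 135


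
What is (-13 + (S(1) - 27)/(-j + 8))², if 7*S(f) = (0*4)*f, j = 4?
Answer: 6241/16 ≈ 390.06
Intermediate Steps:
S(f) = 0 (S(f) = ((0*4)*f)/7 = (0*f)/7 = (⅐)*0 = 0)
(-13 + (S(1) - 27)/(-j + 8))² = (-13 + (0 - 27)/(-1*4 + 8))² = (-13 - 27/(-4 + 8))² = (-13 - 27/4)² = (-79/4)² = 6241/16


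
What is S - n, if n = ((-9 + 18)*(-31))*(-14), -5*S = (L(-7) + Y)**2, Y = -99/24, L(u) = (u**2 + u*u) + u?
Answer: -346589/64 ≈ -5415.5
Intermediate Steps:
L(u) = u + 2*u**2 (L(u) = (u**2 + u**2) + u = 2*u**2 + u = u + 2*u**2)
Y = -33/8 (Y = -99*1/24 = -33/8 ≈ -4.1250)
S = -96605/64 (S = -(-7*(1 + 2*(-7)) - 33/8)**2/5 = -(-7*(1 - 14) - 33/8)**2/5 = -(-7*(-13) - 33/8)**2/5 = -(91 - 33/8)**2/5 = -(695/8)**2/5 = -1/5*483025/64 = -96605/64 ≈ -1509.5)
n = 3906 (n = (9*(-31))*(-14) = -279*(-14) = 3906)
S - n = -96605/64 - 1*3906 = -96605/64 - 3906 = -346589/64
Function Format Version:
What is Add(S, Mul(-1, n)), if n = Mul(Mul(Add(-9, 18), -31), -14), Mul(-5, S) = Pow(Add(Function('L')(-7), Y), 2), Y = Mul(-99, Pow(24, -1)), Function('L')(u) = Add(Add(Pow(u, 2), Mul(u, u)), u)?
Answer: Rational(-346589, 64) ≈ -5415.5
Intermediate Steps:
Function('L')(u) = Add(u, Mul(2, Pow(u, 2))) (Function('L')(u) = Add(Add(Pow(u, 2), Pow(u, 2)), u) = Add(Mul(2, Pow(u, 2)), u) = Add(u, Mul(2, Pow(u, 2))))
Y = Rational(-33, 8) (Y = Mul(-99, Rational(1, 24)) = Rational(-33, 8) ≈ -4.1250)
S = Rational(-96605, 64) (S = Mul(Rational(-1, 5), Pow(Add(Mul(-7, Add(1, Mul(2, -7))), Rational(-33, 8)), 2)) = Mul(Rational(-1, 5), Pow(Add(Mul(-7, Add(1, -14)), Rational(-33, 8)), 2)) = Mul(Rational(-1, 5), Pow(Add(Mul(-7, -13), Rational(-33, 8)), 2)) = Mul(Rational(-1, 5), Pow(Add(91, Rational(-33, 8)), 2)) = Mul(Rational(-1, 5), Pow(Rational(695, 8), 2)) = Mul(Rational(-1, 5), Rational(483025, 64)) = Rational(-96605, 64) ≈ -1509.5)
n = 3906 (n = Mul(Mul(9, -31), -14) = Mul(-279, -14) = 3906)
Add(S, Mul(-1, n)) = Add(Rational(-96605, 64), Mul(-1, 3906)) = Add(Rational(-96605, 64), -3906) = Rational(-346589, 64)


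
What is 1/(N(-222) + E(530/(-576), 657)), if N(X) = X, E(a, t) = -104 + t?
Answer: 1/331 ≈ 0.0030211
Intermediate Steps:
1/(N(-222) + E(530/(-576), 657)) = 1/(-222 + (-104 + 657)) = 1/(-222 + 553) = 1/331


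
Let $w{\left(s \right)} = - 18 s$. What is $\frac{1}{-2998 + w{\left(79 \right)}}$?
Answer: $- \frac{1}{4420} \approx -0.00022624$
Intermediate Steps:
$\frac{1}{-2998 + w{\left(79 \right)}} = \frac{1}{-2998 - 1422} = \frac{1}{-4420} = - \frac{1}{4420}$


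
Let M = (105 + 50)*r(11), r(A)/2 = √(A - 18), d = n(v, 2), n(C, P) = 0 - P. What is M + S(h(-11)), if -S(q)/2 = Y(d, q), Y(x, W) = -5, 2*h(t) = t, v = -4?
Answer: 10 + 310*I*√7 ≈ 10.0 + 820.18*I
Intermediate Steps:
n(C, P) = -P
d = -2 (d = -1*2 = -2)
h(t) = t/2
r(A) = 2*√(-18 + A) (r(A) = 2*√(A - 18) = 2*√(-18 + A))
S(q) = 10 (S(q) = -2*(-5) = 10)
M = 310*I*√7 (M = (105 + 50)*(2*√(-18 + 11)) = 155*(2*√(-7)) = 155*(2*(I*√7)) = 155*(2*I*√7) = 310*I*√7 ≈ 820.18*I)
M + S(h(-11)) = 310*I*√7 + 10 = 10 + 310*I*√7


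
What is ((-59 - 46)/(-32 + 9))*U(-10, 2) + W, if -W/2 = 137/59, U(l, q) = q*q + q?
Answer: 30868/1357 ≈ 22.747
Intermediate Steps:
U(l, q) = q + q² (U(l, q) = q² + q = q + q²)
W = -274/59 ≈ -4.6441
((-59 - 46)/(-32 + 9))*U(-10, 2) + W = ((-59 - 46)/(-32 + 9))*(2*(1 + 2)) - 274/59 = (-105/(-23))*(2*3) - 274/59 = -105*(-1/23)*6 - 274/59 = (105/23)*6 - 274/59 = 630/23 - 274/59 = 30868/1357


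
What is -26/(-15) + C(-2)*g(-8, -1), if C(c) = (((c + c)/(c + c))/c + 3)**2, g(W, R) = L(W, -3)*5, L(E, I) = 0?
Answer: 26/15 ≈ 1.7333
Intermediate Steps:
g(W, R) = 0 (g(W, R) = 0*5 = 0)
C(c) = (3 + 1/c)**2 (C(c) = (((2*c)/((2*c)))/c + 3)**2 = (((2*c)*(1/(2*c)))/c + 3)**2 = (1/c + 3)**2 = (3 + 1/c)**2)
-26/(-15) + C(-2)*g(-8, -1) = -26/(-15) + ((1 + 3*(-2))**2/(-2)**2)*0 = -26*(-1/15) + ((1 - 6)**2/4)*0 = 26/15 + ((1/4)*(-5)**2)*0 = 26/15 + ((1/4)*25)*0 = 26/15 + (25/4)*0 = 26/15 + 0 = 26/15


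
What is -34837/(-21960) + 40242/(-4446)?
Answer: -2131079/285480 ≈ -7.4649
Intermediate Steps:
-34837/(-21960) + 40242/(-4446) = -34837*(-1/21960) + 40242*(-1/4446) = 34837/21960 - 353/39 = -2131079/285480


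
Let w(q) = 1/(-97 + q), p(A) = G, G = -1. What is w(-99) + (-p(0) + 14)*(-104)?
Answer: -305761/196 ≈ -1560.0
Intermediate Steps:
p(A) = -1
w(-99) + (-p(0) + 14)*(-104) = 1/(-97 - 99) + (-1*(-1) + 14)*(-104) = 1/(-196) + (1 + 14)*(-104) = -1/196 + 15*(-104) = -1/196 - 1560 = -305761/196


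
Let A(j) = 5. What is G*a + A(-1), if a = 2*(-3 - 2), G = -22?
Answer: 225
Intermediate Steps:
a = -10 (a = 2*(-5) = -10)
G*a + A(-1) = -22*(-10) + 5 = 220 + 5 = 225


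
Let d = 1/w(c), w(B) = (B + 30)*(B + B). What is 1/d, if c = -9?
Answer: -378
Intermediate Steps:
w(B) = 2*B*(30 + B) (w(B) = (30 + B)*(2*B) = 2*B*(30 + B))
d = -1/378 (d = 1/(2*(-9)*(30 - 9)) = 1/(2*(-9)*21) = 1/(-378) = -1/378 ≈ -0.0026455)
1/d = 1/(-1/378) = -378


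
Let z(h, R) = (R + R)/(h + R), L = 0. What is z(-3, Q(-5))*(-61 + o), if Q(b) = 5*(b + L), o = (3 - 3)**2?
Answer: -1525/14 ≈ -108.93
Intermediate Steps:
o = 0 (o = 0**2 = 0)
Q(b) = 5*b (Q(b) = 5*(b + 0) = 5*b)
z(h, R) = 2*R/(R + h) (z(h, R) = (2*R)/(R + h) = 2*R/(R + h))
z(-3, Q(-5))*(-61 + o) = (2*(5*(-5))/(5*(-5) - 3))*(-61 + 0) = (2*(-25)/(-25 - 3))*(-61) = (2*(-25)/(-28))*(-61) = (2*(-25)*(-1/28))*(-61) = (25/14)*(-61) = -1525/14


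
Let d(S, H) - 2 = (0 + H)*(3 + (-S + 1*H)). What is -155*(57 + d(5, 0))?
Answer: -9145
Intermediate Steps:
d(S, H) = 2 + H*(3 + H - S) (d(S, H) = 2 + (0 + H)*(3 + (-S + 1*H)) = 2 + H*(3 + (-S + H)) = 2 + H*(3 + (H - S)) = 2 + H*(3 + H - S))
-155*(57 + d(5, 0)) = -155*(57 + (2 + 0² + 3*0 - 1*0*5)) = -155*(57 + (2 + 0 + 0 + 0)) = -155*(57 + 2) = -155*59 = -9145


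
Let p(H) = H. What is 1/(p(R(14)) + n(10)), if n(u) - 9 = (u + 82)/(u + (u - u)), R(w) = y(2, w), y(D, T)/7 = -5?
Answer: -5/84 ≈ -0.059524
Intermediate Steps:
y(D, T) = -35 (y(D, T) = 7*(-5) = -35)
R(w) = -35
n(u) = 9 + (82 + u)/u (n(u) = 9 + (u + 82)/(u + (u - u)) = 9 + (82 + u)/(u + 0) = 9 + (82 + u)/u)
1/(p(R(14)) + n(10)) = 1/(-35 + (10 + 82/10)) = 1/(-35 + (10 + 82*(1/10))) = 1/(-35 + (10 + 41/5)) = 1/(-35 + 91/5) = 1/(-84/5) = -5/84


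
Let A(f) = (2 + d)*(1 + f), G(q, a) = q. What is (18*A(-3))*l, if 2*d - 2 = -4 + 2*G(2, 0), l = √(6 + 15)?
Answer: -108*√21 ≈ -494.92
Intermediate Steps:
l = √21 ≈ 4.5826
d = 1 (d = 1 + (-4 + 2*2)/2 = 1 + (-4 + 4)/2 = 1 + (½)*0 = 1 + 0 = 1)
A(f) = 3 + 3*f (A(f) = (2 + 1)*(1 + f) = 3*(1 + f) = 3 + 3*f)
(18*A(-3))*l = (18*(3 + 3*(-3)))*√21 = (18*(3 - 9))*√21 = (18*(-6))*√21 = -108*√21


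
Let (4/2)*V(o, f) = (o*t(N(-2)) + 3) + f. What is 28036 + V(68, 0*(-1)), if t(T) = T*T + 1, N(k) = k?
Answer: 56415/2 ≈ 28208.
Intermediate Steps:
t(T) = 1 + T**2 (t(T) = T**2 + 1 = 1 + T**2)
V(o, f) = 3/2 + f/2 + 5*o/2 (V(o, f) = ((o*(1 + (-2)**2) + 3) + f)/2 = ((o*(1 + 4) + 3) + f)/2 = ((o*5 + 3) + f)/2 = ((5*o + 3) + f)/2 = ((3 + 5*o) + f)/2 = (3 + f + 5*o)/2 = 3/2 + f/2 + 5*o/2)
28036 + V(68, 0*(-1)) = 28036 + (3/2 + (0*(-1))/2 + (5/2)*68) = 28036 + (3/2 + (1/2)*0 + 170) = 28036 + (3/2 + 0 + 170) = 28036 + 343/2 = 56415/2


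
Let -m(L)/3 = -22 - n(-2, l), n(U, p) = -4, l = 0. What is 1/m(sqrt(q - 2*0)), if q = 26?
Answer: 1/54 ≈ 0.018519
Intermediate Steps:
m(L) = 54 (m(L) = -3*(-22 - 1*(-4)) = -3*(-22 + 4) = -3*(-18) = 54)
1/m(sqrt(q - 2*0)) = 1/54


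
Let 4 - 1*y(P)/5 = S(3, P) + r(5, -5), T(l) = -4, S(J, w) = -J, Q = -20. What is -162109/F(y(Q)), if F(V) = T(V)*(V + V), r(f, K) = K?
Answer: 162109/480 ≈ 337.73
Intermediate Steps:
y(P) = 60 (y(P) = 20 - 5*(-1*3 - 5) = 20 - 5*(-3 - 5) = 20 - 5*(-8) = 20 + 40 = 60)
F(V) = -8*V (F(V) = -4*(V + V) = -8*V)
-162109/F(y(Q)) = -162109/((-8*60)) = -162109/(-480) = -162109*(-1/480) = 162109/480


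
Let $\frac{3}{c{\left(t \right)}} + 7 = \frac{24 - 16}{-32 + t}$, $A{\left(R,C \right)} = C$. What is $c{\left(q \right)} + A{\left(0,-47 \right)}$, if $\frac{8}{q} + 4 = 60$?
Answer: $- \frac{25556}{539} \approx -47.414$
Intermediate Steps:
$q = \frac{1}{7}$ ($q = \frac{8}{-4 + 60} = \frac{8}{56} = 8 \cdot \frac{1}{56} = \frac{1}{7} \approx 0.14286$)
$c{\left(t \right)} = \frac{3}{-7 + \frac{8}{-32 + t}}$ ($c{\left(t \right)} = \frac{3}{-7 + \frac{24 - 16}{-32 + t}} = \frac{3}{-7 + \frac{8}{-32 + t}}$)
$c{\left(q \right)} + A{\left(0,-47 \right)} = \frac{3 \left(32 - \frac{1}{7}\right)}{-232 + 7 \cdot \frac{1}{7}} - 47 = \frac{3 \left(32 - \frac{1}{7}\right)}{-232 + 1} - 47 = 3 \frac{1}{-231} \cdot \frac{223}{7} - 47 = 3 \left(- \frac{1}{231}\right) \frac{223}{7} - 47 = - \frac{223}{539} - 47 = - \frac{25556}{539}$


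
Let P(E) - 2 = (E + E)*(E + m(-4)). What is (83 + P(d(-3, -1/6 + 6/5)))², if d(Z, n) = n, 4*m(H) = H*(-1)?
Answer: 1611299881/202500 ≈ 7957.0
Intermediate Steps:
m(H) = -H/4 (m(H) = (H*(-1))/4 = (-H)/4 = -H/4)
P(E) = 2 + 2*E*(1 + E) (P(E) = 2 + (E + E)*(E - ¼*(-4)) = 2 + (2*E)*(E + 1) = 2 + (2*E)*(1 + E) = 2 + 2*E*(1 + E))
(83 + P(d(-3, -1/6 + 6/5)))² = (83 + (2 + 2*(-1/6 + 6/5) + 2*(-1/6 + 6/5)²))² = (83 + (2 + 2*(-1*⅙ + 6*(⅕)) + 2*(-1*⅙ + 6*(⅕))²))² = (83 + (2 + 2*(-⅙ + 6/5) + 2*(-⅙ + 6/5)²))² = (83 + (2 + 2*(31/30) + 2*(31/30)²))² = (83 + (2 + 31/15 + 2*(961/900)))² = (83 + (2 + 31/15 + 961/450))² = (83 + 2791/450)² = (40141/450)² = 1611299881/202500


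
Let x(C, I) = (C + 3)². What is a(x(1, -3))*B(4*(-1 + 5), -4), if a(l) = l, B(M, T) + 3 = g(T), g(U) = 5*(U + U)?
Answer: -688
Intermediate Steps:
g(U) = 10*U (g(U) = 5*(2*U) = 10*U)
B(M, T) = -3 + 10*T
x(C, I) = (3 + C)²
a(x(1, -3))*B(4*(-1 + 5), -4) = (3 + 1)²*(-3 + 10*(-4)) = 4²*(-3 - 40) = 16*(-43) = -688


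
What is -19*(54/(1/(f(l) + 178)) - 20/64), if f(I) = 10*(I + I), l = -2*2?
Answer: -1608673/16 ≈ -1.0054e+5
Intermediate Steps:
l = -4
f(I) = 20*I (f(I) = 10*(2*I) = 20*I)
-19*(54/(1/(f(l) + 178)) - 20/64) = -19*(54/(1/(20*(-4) + 178)) - 20/64) = -19*(54/(1/(-80 + 178)) - 20*1/64) = -19*(54/(1/98) - 5/16) = -19*(54*98 - 5/16) = -19*(5292 - 5/16) = -19*84667/16 = -1608673/16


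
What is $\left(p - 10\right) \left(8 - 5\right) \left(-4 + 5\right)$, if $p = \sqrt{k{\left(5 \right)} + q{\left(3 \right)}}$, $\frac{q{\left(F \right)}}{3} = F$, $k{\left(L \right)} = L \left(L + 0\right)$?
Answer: $-30 + 3 \sqrt{34} \approx -12.507$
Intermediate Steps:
$k{\left(L \right)} = L^{2}$ ($k{\left(L \right)} = L L = L^{2}$)
$q{\left(F \right)} = 3 F$
$p = \sqrt{34}$ ($p = \sqrt{5^{2} + 3 \cdot 3} = \sqrt{25 + 9} = \sqrt{34} \approx 5.8309$)
$\left(p - 10\right) \left(8 - 5\right) \left(-4 + 5\right) = \left(\sqrt{34} - 10\right) \left(8 - 5\right) \left(-4 + 5\right) = \left(-10 + \sqrt{34}\right) 3 \cdot 1 = \left(-10 + \sqrt{34}\right) 3 = -30 + 3 \sqrt{34}$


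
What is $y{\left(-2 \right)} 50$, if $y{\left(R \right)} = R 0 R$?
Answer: $0$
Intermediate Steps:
$y{\left(R \right)} = 0$ ($y{\left(R \right)} = 0 R = 0$)
$y{\left(-2 \right)} 50 = 0 \cdot 50 = 0$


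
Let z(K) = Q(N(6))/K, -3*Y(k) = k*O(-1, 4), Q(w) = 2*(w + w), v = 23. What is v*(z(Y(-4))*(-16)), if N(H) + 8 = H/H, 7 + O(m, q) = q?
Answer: -2576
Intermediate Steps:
O(m, q) = -7 + q
N(H) = -7 (N(H) = -8 + H/H = -8 + 1 = -7)
Q(w) = 4*w (Q(w) = 2*(2*w) = 4*w)
Y(k) = k (Y(k) = -k*(-7 + 4)/3 = -k*(-3)/3 = -(-1)*k = k)
z(K) = -28/K (z(K) = (4*(-7))/K = -28/K)
v*(z(Y(-4))*(-16)) = 23*(-28/(-4)*(-16)) = 23*(-28*(-1/4)*(-16)) = 23*(7*(-16)) = 23*(-112) = -2576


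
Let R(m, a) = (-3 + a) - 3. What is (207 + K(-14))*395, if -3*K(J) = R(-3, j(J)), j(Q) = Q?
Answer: 253195/3 ≈ 84398.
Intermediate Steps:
R(m, a) = -6 + a
K(J) = 2 - J/3 (K(J) = -(-6 + J)/3 = 2 - J/3)
(207 + K(-14))*395 = (207 + (2 - ⅓*(-14)))*395 = (207 + (2 + 14/3))*395 = (207 + 20/3)*395 = (641/3)*395 = 253195/3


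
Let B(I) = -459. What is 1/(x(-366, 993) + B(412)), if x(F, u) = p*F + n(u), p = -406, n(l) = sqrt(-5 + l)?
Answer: 148137/21944569781 - 2*sqrt(247)/21944569781 ≈ 6.7491e-6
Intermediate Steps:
x(F, u) = sqrt(-5 + u) - 406*F (x(F, u) = -406*F + sqrt(-5 + u) = sqrt(-5 + u) - 406*F)
1/(x(-366, 993) + B(412)) = 1/((sqrt(-5 + 993) - 406*(-366)) - 459) = 1/((sqrt(988) + 148596) - 459) = 1/((2*sqrt(247) + 148596) - 459) = 1/((148596 + 2*sqrt(247)) - 459) = 1/(148137 + 2*sqrt(247))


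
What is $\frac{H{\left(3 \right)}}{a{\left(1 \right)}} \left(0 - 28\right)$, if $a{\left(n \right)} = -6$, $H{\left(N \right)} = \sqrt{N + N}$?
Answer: $\frac{14 \sqrt{6}}{3} \approx 11.431$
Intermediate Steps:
$H{\left(N \right)} = \sqrt{2} \sqrt{N}$ ($H{\left(N \right)} = \sqrt{2 N} = \sqrt{2} \sqrt{N}$)
$\frac{H{\left(3 \right)}}{a{\left(1 \right)}} \left(0 - 28\right) = \frac{\sqrt{2} \sqrt{3}}{-6} \left(0 - 28\right) = \sqrt{6} \left(- \frac{1}{6}\right) \left(-28\right) = - \frac{\sqrt{6}}{6} \left(-28\right) = \frac{14 \sqrt{6}}{3}$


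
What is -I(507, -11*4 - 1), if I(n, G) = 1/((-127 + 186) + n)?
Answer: -1/566 ≈ -0.0017668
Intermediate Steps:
I(n, G) = 1/(59 + n)
-I(507, -11*4 - 1) = -1/(59 + 507) = -1/566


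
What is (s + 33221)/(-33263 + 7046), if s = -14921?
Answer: -6100/8739 ≈ -0.69802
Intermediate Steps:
(s + 33221)/(-33263 + 7046) = (-14921 + 33221)/(-33263 + 7046) = 18300/(-26217) = 18300*(-1/26217) = -6100/8739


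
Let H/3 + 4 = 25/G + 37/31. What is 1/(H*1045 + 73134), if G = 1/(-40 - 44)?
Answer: -31/202094091 ≈ -1.5339e-7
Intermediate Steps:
G = -1/84 (G = 1/(-84) = -1/84 ≈ -0.011905)
H = -195561/31 (H = -12 + 3*(25/(-1/84) + 37/31) = -12 + 3*(25*(-84) + 37*(1/31)) = -12 + 3*(-2100 + 37/31) = -12 + 3*(-65063/31) = -12 - 195189/31 = -195561/31 ≈ -6308.4)
1/(H*1045 + 73134) = 1/(-195561/31*1045 + 73134) = 1/(-204361245/31 + 73134) = 1/(-202094091/31) = -31/202094091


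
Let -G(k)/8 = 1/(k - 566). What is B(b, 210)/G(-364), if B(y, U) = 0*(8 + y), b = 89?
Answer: 0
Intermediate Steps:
B(y, U) = 0
G(k) = -8/(-566 + k) (G(k) = -8/(k - 566) = -8/(-566 + k))
B(b, 210)/G(-364) = 0/((-8/(-566 - 364))) = 0/((-8/(-930))) = 0/((-8*(-1/930))) = 0/(4/465) = 0*(465/4) = 0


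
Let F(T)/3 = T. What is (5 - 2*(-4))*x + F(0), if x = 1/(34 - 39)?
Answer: -13/5 ≈ -2.6000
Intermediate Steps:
F(T) = 3*T
x = -⅕ (x = 1/(-5) = -⅕ ≈ -0.20000)
(5 - 2*(-4))*x + F(0) = (5 - 2*(-4))*(-⅕) + 3*0 = (5 + 8)*(-⅕) + 0 = 13*(-⅕) + 0 = -13/5 + 0 = -13/5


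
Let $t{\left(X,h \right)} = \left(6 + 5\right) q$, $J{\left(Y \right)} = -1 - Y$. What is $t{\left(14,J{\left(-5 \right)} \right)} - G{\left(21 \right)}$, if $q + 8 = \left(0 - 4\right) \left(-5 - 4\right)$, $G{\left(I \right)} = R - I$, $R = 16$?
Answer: $313$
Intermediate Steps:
$G{\left(I \right)} = 16 - I$
$q = 28$ ($q = -8 + \left(0 - 4\right) \left(-5 - 4\right) = -8 - -36 = -8 + 36 = 28$)
$t{\left(X,h \right)} = 308$ ($t{\left(X,h \right)} = \left(6 + 5\right) 28 = 11 \cdot 28 = 308$)
$t{\left(14,J{\left(-5 \right)} \right)} - G{\left(21 \right)} = 308 - \left(16 - 21\right) = 308 - -5 = 308 + 5 = 313$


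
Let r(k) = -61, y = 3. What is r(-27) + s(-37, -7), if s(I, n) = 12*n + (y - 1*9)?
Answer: -151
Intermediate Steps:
s(I, n) = -6 + 12*n (s(I, n) = 12*n + (3 - 1*9) = 12*n + (3 - 9) = 12*n - 6 = -6 + 12*n)
r(-27) + s(-37, -7) = -61 + (-6 + 12*(-7)) = -61 + (-6 - 84) = -61 - 90 = -151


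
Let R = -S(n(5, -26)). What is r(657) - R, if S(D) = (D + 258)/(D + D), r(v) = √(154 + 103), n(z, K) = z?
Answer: 263/10 + √257 ≈ 42.331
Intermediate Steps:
r(v) = √257
S(D) = (258 + D)/(2*D) (S(D) = (258 + D)/((2*D)) = (258 + D)*(1/(2*D)) = (258 + D)/(2*D))
R = -263/10 (R = -(258 + 5)/(2*5) = -263/(2*5) = -1*263/10 = -263/10 ≈ -26.300)
r(657) - R = √257 - 1*(-263/10) = √257 + 263/10 = 263/10 + √257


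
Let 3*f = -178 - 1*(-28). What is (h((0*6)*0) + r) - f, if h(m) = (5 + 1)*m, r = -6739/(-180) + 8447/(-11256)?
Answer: 14636477/168840 ≈ 86.688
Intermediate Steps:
f = -50 (f = (-178 - 1*(-28))/3 = (-178 + 28)/3 = (1/3)*(-150) = -50)
r = 6194477/168840 (r = -6739*(-1/180) + 8447*(-1/11256) = 6739/180 - 8447/11256 = 6194477/168840 ≈ 36.688)
h(m) = 6*m
(h((0*6)*0) + r) - f = (6*((0*6)*0) + 6194477/168840) - 1*(-50) = (6*(0*0) + 6194477/168840) + 50 = (6*0 + 6194477/168840) + 50 = (0 + 6194477/168840) + 50 = 6194477/168840 + 50 = 14636477/168840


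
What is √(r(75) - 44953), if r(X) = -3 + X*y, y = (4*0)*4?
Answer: 2*I*√11239 ≈ 212.03*I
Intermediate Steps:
y = 0 (y = 0*4 = 0)
r(X) = -3 (r(X) = -3 + X*0 = -3 + 0 = -3)
√(r(75) - 44953) = √(-3 - 44953) = √(-44956) = 2*I*√11239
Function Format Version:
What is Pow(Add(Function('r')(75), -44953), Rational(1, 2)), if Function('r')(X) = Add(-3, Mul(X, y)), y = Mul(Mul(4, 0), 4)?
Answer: Mul(2, I, Pow(11239, Rational(1, 2))) ≈ Mul(212.03, I)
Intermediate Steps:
y = 0 (y = Mul(0, 4) = 0)
Function('r')(X) = -3 (Function('r')(X) = Add(-3, Mul(X, 0)) = Add(-3, 0) = -3)
Pow(Add(Function('r')(75), -44953), Rational(1, 2)) = Pow(Add(-3, -44953), Rational(1, 2)) = Pow(-44956, Rational(1, 2)) = Mul(2, I, Pow(11239, Rational(1, 2)))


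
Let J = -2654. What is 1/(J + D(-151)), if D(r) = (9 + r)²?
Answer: 1/17510 ≈ 5.7110e-5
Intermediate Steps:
1/(J + D(-151)) = 1/(-2654 + (9 - 151)²) = 1/(-2654 + (-142)²) = 1/(-2654 + 20164) = 1/17510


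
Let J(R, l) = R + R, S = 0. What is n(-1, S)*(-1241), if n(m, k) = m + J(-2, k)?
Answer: 6205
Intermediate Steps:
J(R, l) = 2*R
n(m, k) = -4 + m (n(m, k) = m + 2*(-2) = m - 4 = -4 + m)
n(-1, S)*(-1241) = (-4 - 1)*(-1241) = -5*(-1241) = 6205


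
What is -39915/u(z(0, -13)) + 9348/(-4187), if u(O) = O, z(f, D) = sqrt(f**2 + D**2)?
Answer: -167245629/54431 ≈ -3072.6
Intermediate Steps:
z(f, D) = sqrt(D**2 + f**2)
-39915/u(z(0, -13)) + 9348/(-4187) = -39915/sqrt((-13)**2 + 0**2) + 9348/(-4187) = -39915/sqrt(169 + 0) + 9348*(-1/4187) = -39915/(sqrt(169)) - 9348/4187 = -39915/13 - 9348/4187 = -167245629/54431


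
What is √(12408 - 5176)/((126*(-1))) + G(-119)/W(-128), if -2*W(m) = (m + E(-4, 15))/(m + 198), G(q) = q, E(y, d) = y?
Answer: -4165/33 - 4*√113/63 ≈ -126.89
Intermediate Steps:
W(m) = -(-4 + m)/(2*(198 + m)) (W(m) = -(m - 4)/(2*(m + 198)) = -(-4 + m)/(2*(198 + m)))
√(12408 - 5176)/((126*(-1))) + G(-119)/W(-128) = √(12408 - 5176)/((126*(-1))) - 119*2*(198 - 128)/(4 - 1*(-128)) = √7232/(-126) - 119*140/(4 + 128) = (8*√113)*(-1/126) - 119/((½)*(1/70)*132) = -4*√113/63 - 119/33/35 = -4*√113/63 - 119*35/33 = -4*√113/63 - 4165/33 = -4165/33 - 4*√113/63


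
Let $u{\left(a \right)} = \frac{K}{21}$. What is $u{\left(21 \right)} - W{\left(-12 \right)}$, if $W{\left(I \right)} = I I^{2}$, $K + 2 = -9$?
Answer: $\frac{36277}{21} \approx 1727.5$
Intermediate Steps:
$K = -11$ ($K = -2 - 9 = -11$)
$W{\left(I \right)} = I^{3}$
$u{\left(a \right)} = - \frac{11}{21}$
$u{\left(21 \right)} - W{\left(-12 \right)} = - \frac{11}{21} - \left(-12\right)^{3} = - \frac{11}{21} - -1728 = - \frac{11}{21} + 1728 = \frac{36277}{21}$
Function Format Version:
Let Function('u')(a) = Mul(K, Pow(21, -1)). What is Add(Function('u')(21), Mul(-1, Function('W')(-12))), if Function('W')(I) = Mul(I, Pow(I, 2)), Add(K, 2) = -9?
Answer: Rational(36277, 21) ≈ 1727.5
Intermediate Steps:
K = -11 (K = Add(-2, -9) = -11)
Function('W')(I) = Pow(I, 3)
Function('u')(a) = Rational(-11, 21) (Function('u')(a) = Mul(-11, Pow(21, -1)) = Mul(-11, Rational(1, 21)) = Rational(-11, 21))
Add(Function('u')(21), Mul(-1, Function('W')(-12))) = Add(Rational(-11, 21), Mul(-1, Pow(-12, 3))) = Add(Rational(-11, 21), Mul(-1, -1728)) = Add(Rational(-11, 21), 1728) = Rational(36277, 21)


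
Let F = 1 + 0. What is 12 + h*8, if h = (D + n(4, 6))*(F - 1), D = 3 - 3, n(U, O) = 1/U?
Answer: 12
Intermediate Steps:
D = 0
F = 1
h = 0 (h = (0 + 1/4)*(1 - 1) = (0 + 1/4)*0 = (1/4)*0 = 0)
12 + h*8 = 12 + 0*8 = 12 + 0 = 12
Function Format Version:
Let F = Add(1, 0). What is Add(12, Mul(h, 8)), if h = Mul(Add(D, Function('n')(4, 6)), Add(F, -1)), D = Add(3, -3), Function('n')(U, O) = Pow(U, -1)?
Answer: 12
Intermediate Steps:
D = 0
F = 1
h = 0 (h = Mul(Add(0, Pow(4, -1)), Add(1, -1)) = Mul(Add(0, Rational(1, 4)), 0) = Mul(Rational(1, 4), 0) = 0)
Add(12, Mul(h, 8)) = Add(12, Mul(0, 8)) = Add(12, 0) = 12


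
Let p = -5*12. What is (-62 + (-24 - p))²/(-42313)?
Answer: -676/42313 ≈ -0.015976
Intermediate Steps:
p = -60
(-62 + (-24 - p))²/(-42313) = (-62 + (-24 - 1*(-60)))²/(-42313) = (-62 + (-24 + 60))²*(-1/42313) = (-62 + 36)²*(-1/42313) = (-26)²*(-1/42313) = 676*(-1/42313) = -676/42313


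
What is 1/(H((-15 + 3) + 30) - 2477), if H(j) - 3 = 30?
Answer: -1/2444 ≈ -0.00040917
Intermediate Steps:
H(j) = 33 (H(j) = 3 + 30 = 33)
1/(H((-15 + 3) + 30) - 2477) = 1/(33 - 2477) = 1/(-2444) = -1/2444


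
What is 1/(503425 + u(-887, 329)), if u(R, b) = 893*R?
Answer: -1/288666 ≈ -3.4642e-6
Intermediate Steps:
1/(503425 + u(-887, 329)) = 1/(503425 + 893*(-887)) = 1/(503425 - 792091) = 1/(-288666) = -1/288666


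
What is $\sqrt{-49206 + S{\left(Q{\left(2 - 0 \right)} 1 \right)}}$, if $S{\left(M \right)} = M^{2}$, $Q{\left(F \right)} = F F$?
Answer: $i \sqrt{49190} \approx 221.79 i$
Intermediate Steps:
$Q{\left(F \right)} = F^{2}$
$\sqrt{-49206 + S{\left(Q{\left(2 - 0 \right)} 1 \right)}} = \sqrt{-49206 + \left(\left(2 - 0\right)^{2} \cdot 1\right)^{2}} = \sqrt{-49206 + \left(\left(2 + 0\right)^{2} \cdot 1\right)^{2}} = \sqrt{-49206 + \left(2^{2} \cdot 1\right)^{2}} = \sqrt{-49206 + \left(4 \cdot 1\right)^{2}} = \sqrt{-49206 + 4^{2}} = \sqrt{-49206 + 16} = \sqrt{-49190} = i \sqrt{49190}$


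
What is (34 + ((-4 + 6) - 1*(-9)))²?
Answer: 2025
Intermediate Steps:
(34 + ((-4 + 6) - 1*(-9)))² = (34 + (2 + 9))² = (34 + 11)² = 45² = 2025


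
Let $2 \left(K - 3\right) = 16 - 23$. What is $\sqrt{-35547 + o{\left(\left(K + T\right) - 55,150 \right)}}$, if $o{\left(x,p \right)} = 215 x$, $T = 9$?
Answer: $\frac{3 i \sqrt{20242}}{2} \approx 213.41 i$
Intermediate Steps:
$K = - \frac{1}{2}$ ($K = 3 + \frac{16 - 23}{2} = 3 + \frac{1}{2} \left(-7\right) = 3 - \frac{7}{2} = - \frac{1}{2} \approx -0.5$)
$\sqrt{-35547 + o{\left(\left(K + T\right) - 55,150 \right)}} = \sqrt{-35547 + 215 \left(\left(- \frac{1}{2} + 9\right) - 55\right)} = \sqrt{-35547 + 215 \left(\frac{17}{2} - 55\right)} = \sqrt{-35547 + 215 \left(- \frac{93}{2}\right)} = \sqrt{-35547 - \frac{19995}{2}} = \sqrt{- \frac{91089}{2}} = \frac{3 i \sqrt{20242}}{2}$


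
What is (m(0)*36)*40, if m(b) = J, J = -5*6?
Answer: -43200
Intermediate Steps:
J = -30
m(b) = -30
(m(0)*36)*40 = -30*36*40 = -1080*40 = -43200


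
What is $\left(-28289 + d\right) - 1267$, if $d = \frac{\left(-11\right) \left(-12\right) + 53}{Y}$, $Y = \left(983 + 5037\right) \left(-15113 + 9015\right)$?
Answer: $- \frac{216999915589}{7341992} \approx -29556.0$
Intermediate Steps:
$Y = -36709960$ ($Y = 6020 \left(-6098\right) = -36709960$)
$d = - \frac{37}{7341992}$ ($d = \frac{\left(-11\right) \left(-12\right) + 53}{-36709960} = \left(132 + 53\right) \left(- \frac{1}{36709960}\right) = 185 \left(- \frac{1}{36709960}\right) = - \frac{37}{7341992} \approx -5.0395 \cdot 10^{-6}$)
$\left(-28289 + d\right) - 1267 = \left(-28289 - \frac{37}{7341992}\right) - 1267 = - \frac{207697611725}{7341992} - 1267 = - \frac{216999915589}{7341992}$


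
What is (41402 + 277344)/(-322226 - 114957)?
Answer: -318746/437183 ≈ -0.72909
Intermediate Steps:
(41402 + 277344)/(-322226 - 114957) = 318746/(-437183) = 318746*(-1/437183) = -318746/437183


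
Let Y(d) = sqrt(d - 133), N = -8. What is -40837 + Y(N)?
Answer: -40837 + I*sqrt(141) ≈ -40837.0 + 11.874*I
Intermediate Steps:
Y(d) = sqrt(-133 + d)
-40837 + Y(N) = -40837 + sqrt(-133 - 8) = -40837 + sqrt(-141) = -40837 + I*sqrt(141)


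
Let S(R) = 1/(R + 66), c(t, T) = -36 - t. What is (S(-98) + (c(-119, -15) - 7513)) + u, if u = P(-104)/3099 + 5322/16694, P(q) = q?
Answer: -6150011609401/827755296 ≈ -7429.7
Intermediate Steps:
S(R) = 1/(66 + R)
u = 7378351/25867353 (u = -104/3099 + 5322/16694 = -104*1/3099 + 5322*(1/16694) = -104/3099 + 2661/8347 = 7378351/25867353 ≈ 0.28524)
(S(-98) + (c(-119, -15) - 7513)) + u = (1/(66 - 98) + ((-36 - 1*(-119)) - 7513)) + 7378351/25867353 = (1/(-32) + ((-36 + 119) - 7513)) + 7378351/25867353 = (-1/32 + (83 - 7513)) + 7378351/25867353 = (-1/32 - 7430) + 7378351/25867353 = -237761/32 + 7378351/25867353 = -6150011609401/827755296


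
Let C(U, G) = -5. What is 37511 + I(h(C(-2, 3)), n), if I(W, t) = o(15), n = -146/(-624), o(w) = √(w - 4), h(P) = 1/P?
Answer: 37511 + √11 ≈ 37514.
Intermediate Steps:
o(w) = √(-4 + w)
n = 73/312 (n = -146*(-1/624) = 73/312 ≈ 0.23397)
I(W, t) = √11 (I(W, t) = √(-4 + 15) = √11)
37511 + I(h(C(-2, 3)), n) = 37511 + √11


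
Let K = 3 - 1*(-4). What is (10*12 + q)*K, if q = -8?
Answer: 784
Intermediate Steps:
K = 7 (K = 3 + 4 = 7)
(10*12 + q)*K = (10*12 - 8)*7 = (120 - 8)*7 = 112*7 = 784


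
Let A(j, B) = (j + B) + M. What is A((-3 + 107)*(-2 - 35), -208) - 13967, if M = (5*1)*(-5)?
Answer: -18048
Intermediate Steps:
M = -25 (M = 5*(-5) = -25)
A(j, B) = -25 + B + j (A(j, B) = (j + B) - 25 = (B + j) - 25 = -25 + B + j)
A((-3 + 107)*(-2 - 35), -208) - 13967 = (-25 - 208 + (-3 + 107)*(-2 - 35)) - 13967 = (-25 - 208 + 104*(-37)) - 13967 = (-25 - 208 - 3848) - 13967 = -4081 - 13967 = -18048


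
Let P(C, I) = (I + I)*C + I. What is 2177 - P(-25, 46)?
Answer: 4431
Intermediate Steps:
P(C, I) = I + 2*C*I (P(C, I) = (2*I)*C + I = 2*C*I + I = I + 2*C*I)
2177 - P(-25, 46) = 2177 - 46*(1 + 2*(-25)) = 2177 - 46*(1 - 50) = 2177 - 46*(-49) = 2177 - 1*(-2254) = 2177 + 2254 = 4431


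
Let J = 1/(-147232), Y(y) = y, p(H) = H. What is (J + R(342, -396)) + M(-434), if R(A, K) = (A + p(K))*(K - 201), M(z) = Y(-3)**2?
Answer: 4747790303/147232 ≈ 32247.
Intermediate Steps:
M(z) = 9 (M(z) = (-3)**2 = 9)
R(A, K) = (-201 + K)*(A + K) (R(A, K) = (A + K)*(K - 201) = (A + K)*(-201 + K) = (-201 + K)*(A + K))
J = -1/147232 ≈ -6.7920e-6
(J + R(342, -396)) + M(-434) = (-1/147232 + ((-396)**2 - 201*342 - 201*(-396) + 342*(-396))) + 9 = (-1/147232 + (156816 - 68742 + 79596 - 135432)) + 9 = (-1/147232 + 32238) + 9 = 4746465215/147232 + 9 = 4747790303/147232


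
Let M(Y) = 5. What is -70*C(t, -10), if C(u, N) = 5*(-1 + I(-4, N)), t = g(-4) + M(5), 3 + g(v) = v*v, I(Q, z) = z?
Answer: 3850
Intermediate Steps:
g(v) = -3 + v² (g(v) = -3 + v*v = -3 + v²)
t = 18 (t = (-3 + (-4)²) + 5 = (-3 + 16) + 5 = 13 + 5 = 18)
C(u, N) = -5 + 5*N (C(u, N) = 5*(-1 + N) = -5 + 5*N)
-70*C(t, -10) = -70*(-5 + 5*(-10)) = -70*(-5 - 50) = -70*(-55) = 3850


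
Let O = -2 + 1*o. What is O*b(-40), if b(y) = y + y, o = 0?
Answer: 160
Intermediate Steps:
b(y) = 2*y
O = -2 (O = -2 + 1*0 = -2 + 0 = -2)
O*b(-40) = -4*(-40) = -2*(-80) = 160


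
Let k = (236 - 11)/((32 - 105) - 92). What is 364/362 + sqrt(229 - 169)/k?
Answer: 182/181 - 22*sqrt(15)/15 ≈ -4.6749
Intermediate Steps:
k = -15/11 (k = 225/(-73 - 92) = 225/(-165) = 225*(-1/165) = -15/11 ≈ -1.3636)
364/362 + sqrt(229 - 169)/k = 364/362 + sqrt(229 - 169)/(-15/11) = 364*(1/362) + sqrt(60)*(-11/15) = 182/181 + (2*sqrt(15))*(-11/15) = 182/181 - 22*sqrt(15)/15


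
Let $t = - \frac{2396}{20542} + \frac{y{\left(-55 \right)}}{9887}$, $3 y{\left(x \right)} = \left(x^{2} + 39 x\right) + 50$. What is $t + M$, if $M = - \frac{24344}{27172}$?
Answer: $- \frac{676861072910}{689824917961} \approx -0.98121$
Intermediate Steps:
$y{\left(x \right)} = \frac{50}{3} + 13 x + \frac{x^{2}}{3}$ ($y{\left(x \right)} = \frac{\left(x^{2} + 39 x\right) + 50}{3} = \frac{50 + x^{2} + 39 x}{3} = \frac{50}{3} + 13 x + \frac{x^{2}}{3}$)
$t = - \frac{8660616}{101549377}$ ($t = - \frac{2396}{20542} + \frac{\frac{50}{3} + 13 \left(-55\right) + \frac{\left(-55\right)^{2}}{3}}{9887} = \left(-2396\right) \frac{1}{20542} + \left(\frac{50}{3} - 715 + \frac{1}{3} \cdot 3025\right) \frac{1}{9887} = - \frac{1198}{10271} + \left(\frac{50}{3} - 715 + \frac{3025}{3}\right) \frac{1}{9887} = - \frac{1198}{10271} + 310 \cdot \frac{1}{9887} = - \frac{1198}{10271} + \frac{310}{9887} = - \frac{8660616}{101549377} \approx -0.085285$)
$M = - \frac{6086}{6793}$ ($M = \left(-24344\right) \frac{1}{27172} = - \frac{6086}{6793} \approx -0.89592$)
$t + M = - \frac{8660616}{101549377} - \frac{6086}{6793} = - \frac{676861072910}{689824917961}$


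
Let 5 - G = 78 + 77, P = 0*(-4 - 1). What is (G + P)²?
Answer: 22500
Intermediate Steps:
P = 0 (P = 0*(-5) = 0)
G = -150 (G = 5 - (78 + 77) = 5 - 1*155 = 5 - 155 = -150)
(G + P)² = (-150 + 0)² = (-150)² = 22500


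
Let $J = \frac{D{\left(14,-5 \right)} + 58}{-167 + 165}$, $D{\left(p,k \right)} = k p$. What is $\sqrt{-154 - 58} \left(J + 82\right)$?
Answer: $176 i \sqrt{53} \approx 1281.3 i$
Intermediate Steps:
$J = 6$ ($J = \frac{\left(-5\right) 14 + 58}{-167 + 165} = \frac{-70 + 58}{-2} = \left(-12\right) \left(- \frac{1}{2}\right) = 6$)
$\sqrt{-154 - 58} \left(J + 82\right) = \sqrt{-154 - 58} \left(6 + 82\right) = \sqrt{-212} \cdot 88 = 2 i \sqrt{53} \cdot 88 = 176 i \sqrt{53}$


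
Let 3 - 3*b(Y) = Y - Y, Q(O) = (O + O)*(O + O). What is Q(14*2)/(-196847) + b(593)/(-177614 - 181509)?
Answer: -160915225/10098897883 ≈ -0.015934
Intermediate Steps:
Q(O) = 4*O**2 (Q(O) = (2*O)*(2*O) = 4*O**2)
b(Y) = 1 (b(Y) = 1 - (Y - Y)/3 = 1 - 1/3*0 = 1 + 0 = 1)
Q(14*2)/(-196847) + b(593)/(-177614 - 181509) = (4*(14*2)**2)/(-196847) + 1/(-177614 - 181509) = (4*28**2)*(-1/196847) + 1/(-359123) = (4*784)*(-1/196847) + 1*(-1/359123) = 3136*(-1/196847) - 1/359123 = -448/28121 - 1/359123 = -160915225/10098897883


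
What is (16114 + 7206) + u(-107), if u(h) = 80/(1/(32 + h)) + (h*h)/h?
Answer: 17213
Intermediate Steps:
u(h) = 2560 + 81*h (u(h) = 80*(32 + h) + h**2/h = (2560 + 80*h) + h = 2560 + 81*h)
(16114 + 7206) + u(-107) = (16114 + 7206) + (2560 + 81*(-107)) = 23320 + (2560 - 8667) = 23320 - 6107 = 17213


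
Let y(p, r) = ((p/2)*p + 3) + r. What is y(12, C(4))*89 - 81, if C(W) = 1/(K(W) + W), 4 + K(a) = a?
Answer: 26465/4 ≈ 6616.3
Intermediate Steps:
K(a) = -4 + a
C(W) = 1/(-4 + 2*W) (C(W) = 1/((-4 + W) + W) = 1/(-4 + 2*W))
y(p, r) = 3 + r + p**2/2 (y(p, r) = ((p*(1/2))*p + 3) + r = ((p/2)*p + 3) + r = (p**2/2 + 3) + r = (3 + p**2/2) + r = 3 + r + p**2/2)
y(12, C(4))*89 - 81 = (3 + 1/(2*(-2 + 4)) + (1/2)*12**2)*89 - 81 = (3 + (1/2)/2 + (1/2)*144)*89 - 81 = (3 + (1/2)*(1/2) + 72)*89 - 81 = (3 + 1/4 + 72)*89 - 81 = (301/4)*89 - 81 = 26789/4 - 81 = 26465/4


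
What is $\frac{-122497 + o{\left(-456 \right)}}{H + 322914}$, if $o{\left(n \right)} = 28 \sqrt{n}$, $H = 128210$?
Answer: $- \frac{122497}{451124} + \frac{14 i \sqrt{114}}{112781} \approx -0.27154 + 0.0013254 i$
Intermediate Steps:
$\frac{-122497 + o{\left(-456 \right)}}{H + 322914} = \frac{-122497 + 28 \sqrt{-456}}{128210 + 322914} = \frac{-122497 + 28 \cdot 2 i \sqrt{114}}{451124} = \left(-122497 + 56 i \sqrt{114}\right) \frac{1}{451124} = - \frac{122497}{451124} + \frac{14 i \sqrt{114}}{112781}$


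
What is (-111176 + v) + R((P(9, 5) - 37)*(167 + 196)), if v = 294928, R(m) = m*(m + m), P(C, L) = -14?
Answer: 685646090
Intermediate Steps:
R(m) = 2*m² (R(m) = m*(2*m) = 2*m²)
(-111176 + v) + R((P(9, 5) - 37)*(167 + 196)) = (-111176 + 294928) + 2*((-14 - 37)*(167 + 196))² = 183752 + 2*(-51*363)² = 183752 + 2*(-18513)² = 183752 + 2*342731169 = 183752 + 685462338 = 685646090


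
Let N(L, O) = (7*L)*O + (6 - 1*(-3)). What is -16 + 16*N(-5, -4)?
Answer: 2368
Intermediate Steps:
N(L, O) = 9 + 7*L*O (N(L, O) = 7*L*O + (6 + 3) = 7*L*O + 9 = 9 + 7*L*O)
-16 + 16*N(-5, -4) = -16 + 16*(9 + 7*(-5)*(-4)) = -16 + 16*(9 + 140) = -16 + 16*149 = -16 + 2384 = 2368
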